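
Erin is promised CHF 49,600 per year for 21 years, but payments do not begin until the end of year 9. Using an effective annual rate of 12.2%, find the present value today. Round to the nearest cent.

PV at t=8 (ordinary 21-year annuity): 49600 × a(21|0.122) = 49600 × 7.465935 = 370,310.3952
Discount back 8 years: 370,310.3952 × (1+0.122)^(−8) = 370,310.3952 × 0.398160 = 147,442.6229

CHF 147,442.62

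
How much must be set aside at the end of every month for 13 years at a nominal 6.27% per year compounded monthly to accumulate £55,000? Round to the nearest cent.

With 12 periods per year: i = 0.005225, n = 156.
PMT = 55000 / ( [(1+0.005225)^156 − 1] / 0.005225 ) = 55000 / 240.117148 = 229.0549

£229.05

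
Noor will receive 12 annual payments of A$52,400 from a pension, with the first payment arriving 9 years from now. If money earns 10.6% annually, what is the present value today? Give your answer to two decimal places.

A$154,886.86

Value one period before first payment (t=8): 52400 × [1 − (1+0.106)^(−12)] / 0.106 = 52400 × 6.617963 = 346,781.2360
Discount back 8 years: 346,781.2360 × (1+0.106)^(−8) = 346,781.2360 × 0.446641 = 154,886.8596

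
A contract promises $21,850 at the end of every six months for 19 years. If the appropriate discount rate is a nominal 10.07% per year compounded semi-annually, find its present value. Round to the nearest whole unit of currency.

$366,857

Periodic rate i = 0.1007/2 = 0.05035; n = 19 × 2 = 38 periods.
PV = 21850 × [1 − (1+0.05035)^(−38)] / 0.05035 = 21850 × 16.789781 = 366,856.7119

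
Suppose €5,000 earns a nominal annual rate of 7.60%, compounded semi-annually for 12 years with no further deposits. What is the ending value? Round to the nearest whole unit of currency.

i = 0.076/2 = 0.038 per half-year; n = 12·2 = 24.
5,000 × (1+0.038)^24 = 5,000 × 2.447578 = 12,237.8884

€12,238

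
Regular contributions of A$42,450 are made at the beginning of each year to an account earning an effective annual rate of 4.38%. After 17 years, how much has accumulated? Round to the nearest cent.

A$1,084,968.38

FV = 42450 × [(1+0.0438)^17 − 1] / 0.0438 × (1+i) = 42450 × 25.558737 = 1,084,968.3838
(annuity-due: payments at period start, so ×(1+i).)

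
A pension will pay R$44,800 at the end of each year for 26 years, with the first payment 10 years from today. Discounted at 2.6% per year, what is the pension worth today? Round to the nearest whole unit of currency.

PV at t=9 (ordinary 26-year annuity): 44800 × a(26|0.026) = 44800 × 18.728441 = 839,034.1344
PV₀ = 839,034.1344 / (1+0.026)^9 = 839,034.1344 / 1.259871 = 665,968.0321

R$665,968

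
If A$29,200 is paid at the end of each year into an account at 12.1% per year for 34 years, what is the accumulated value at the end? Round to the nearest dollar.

Accumulation factor s(34|0.121) = 393.346406; FV = 29200 × 393.346406 = 11,485,715.0630

A$11,485,715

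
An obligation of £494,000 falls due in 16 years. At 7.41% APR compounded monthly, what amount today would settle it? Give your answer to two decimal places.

i = 0.0741/12 = 0.006175 per month; n = 16·12 = 192.
Discount factor = (1+0.006175)^(−192) = 0.306679; PV = 494,000 × 0.306679 = 151,499.3080

£151,499.31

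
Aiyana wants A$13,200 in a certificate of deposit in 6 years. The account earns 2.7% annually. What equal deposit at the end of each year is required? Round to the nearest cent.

A$2,056.11

FV-annuity factor = 6.419878; PMT = 13200 / 6.419878 = 2,056.1137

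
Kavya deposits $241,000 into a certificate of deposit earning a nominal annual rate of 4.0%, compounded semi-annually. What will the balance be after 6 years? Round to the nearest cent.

$305,646.27

Periodic rate i = 0.04/2 = 0.02; n = 6 × 2 = 12 periods.
241,000 × (1+0.02)^12 = 241,000 × 1.268242 = 305,646.2725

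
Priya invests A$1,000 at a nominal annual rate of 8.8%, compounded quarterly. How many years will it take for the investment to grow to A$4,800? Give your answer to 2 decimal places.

Periodic rate i = 0.088/4 = 0.022.
n = ln(4800/1000) / ln(1+0.022) = ln(4.80000) / 0.021761 = 72.0822 quarters
= 72.0822/4 years

18.02 years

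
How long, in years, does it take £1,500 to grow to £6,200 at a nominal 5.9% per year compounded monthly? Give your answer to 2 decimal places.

Periodic rate i = 0.059/12 = 0.00491667.
(1+i)^n = 6200/1500 = 4.13333, so n = ln 4.13333 / ln 1.00492 = 289.3363 months
= 289.3363/12 years

24.11 years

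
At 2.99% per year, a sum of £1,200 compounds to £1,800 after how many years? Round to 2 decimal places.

13.76 years

n = ln(1800/1200) / ln(1+0.0299) = ln(1.50000) / 0.029462 = 13.7624 years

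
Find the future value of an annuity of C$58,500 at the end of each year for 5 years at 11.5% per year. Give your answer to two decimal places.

FV = PMT · [(1+i)^n − 1] / i = 58500 · 6.290029 = 367,966.7126

C$367,966.71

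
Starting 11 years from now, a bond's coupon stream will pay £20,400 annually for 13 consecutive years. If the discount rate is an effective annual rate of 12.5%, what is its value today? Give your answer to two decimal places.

PV at t=10 (ordinary 13-year annuity): 20400 × a(13|0.125) = 20400 × 6.269757 = 127,903.0351
PV₀ = 127,903.0351 / (1+0.125)^10 = 127,903.0351 / 3.247321 = 39,387.2469

£39,387.25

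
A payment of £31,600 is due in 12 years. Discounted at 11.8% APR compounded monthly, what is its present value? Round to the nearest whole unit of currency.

With 12 periods per year: i = 0.00983333, n = 144.
Discount factor = (1+0.00983333)^(−144) = 0.244367; PV = 31,600 × 0.244367 = 7,722.0032

£7,722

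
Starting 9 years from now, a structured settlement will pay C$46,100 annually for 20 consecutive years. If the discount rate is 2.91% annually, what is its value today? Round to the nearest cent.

PV at t=8 (ordinary 20-year annuity): 46100 × a(20|0.0291) = 46100 × 15.002028 = 691,593.4883
PV₀ = 691,593.4883 / (1+0.0291)^8 = 691,593.4883 / 1.257942 = 549,781.6874

C$549,781.69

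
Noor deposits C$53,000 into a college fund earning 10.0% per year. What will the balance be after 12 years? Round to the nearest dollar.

53,000 × (1+0.1)^12 = 53,000 × 3.138428 = 166,336.7040

C$166,337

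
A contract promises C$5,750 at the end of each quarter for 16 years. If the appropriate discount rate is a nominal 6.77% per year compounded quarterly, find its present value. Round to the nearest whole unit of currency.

C$223,683

i = 0.0677/4 = 0.016925 per quarter; n = 16·4 = 64.
PV = PMT · [1 − (1+i)^(−n)] / i = 5750 · 38.901453 = 223,683.3519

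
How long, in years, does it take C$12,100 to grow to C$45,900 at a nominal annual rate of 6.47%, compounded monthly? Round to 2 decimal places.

20.66 years

Periodic rate i = 0.0647/12 = 0.00539167.
n = ln(45900/12100) / ln(1+0.00539167) = ln(3.79339) / 0.005377 = 247.9476 months
= 247.9476/12 years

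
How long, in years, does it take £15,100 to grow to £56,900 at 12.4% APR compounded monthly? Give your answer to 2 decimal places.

Periodic rate i = 0.124/12 = 0.0103333.
n = ln(56900/15100) / ln(1+0.0103333) = ln(3.76821) / 0.010280 = 129.0429 months
= 129.0429/12 years

10.75 years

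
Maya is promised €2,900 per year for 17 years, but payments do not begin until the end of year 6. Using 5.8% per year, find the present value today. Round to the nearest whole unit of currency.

€23,253

PV at t=5 (ordinary 17-year annuity): 2900 × a(17|0.058) = 2900 × 10.629641 = 30,825.9589
Discount back 5 years: 30,825.9589 × (1+0.058)^(−5) = 30,825.9589 × 0.754348 = 23,253.4961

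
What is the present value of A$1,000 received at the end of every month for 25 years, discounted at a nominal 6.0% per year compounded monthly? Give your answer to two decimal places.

A$155,206.86

i = 0.06/12 = 0.005 per month; n = 25·12 = 300.
PV = PMT · [1 − (1+i)^(−n)] / i = 1000 · 155.206864 = 155,206.8640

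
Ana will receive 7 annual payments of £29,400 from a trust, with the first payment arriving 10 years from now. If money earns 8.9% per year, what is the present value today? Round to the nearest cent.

£68,925.18

PV at t=9 (ordinary 7-year annuity): 29400 × a(7|0.089) = 29400 × 5.049885 = 148,466.6186
Discount back 9 years: 148,466.6186 × (1+0.089)^(−9) = 148,466.6186 × 0.464247 = 68,925.1785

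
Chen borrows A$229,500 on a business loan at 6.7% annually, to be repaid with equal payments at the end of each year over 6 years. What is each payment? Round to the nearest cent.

A$47,703.11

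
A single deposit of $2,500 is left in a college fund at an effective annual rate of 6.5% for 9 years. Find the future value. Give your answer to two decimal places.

FV = PV·(1+i)^n = 2,500 × 1.762570 = 4,406.4260

$4,406.43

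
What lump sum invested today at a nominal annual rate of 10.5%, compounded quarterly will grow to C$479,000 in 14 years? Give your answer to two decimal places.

i = 0.105/4 = 0.02625 per quarter; n = 14·4 = 56.
PV = FV·(1+i)^(−n) = 479,000 × 0.234327 = 112,242.6693

C$112,242.67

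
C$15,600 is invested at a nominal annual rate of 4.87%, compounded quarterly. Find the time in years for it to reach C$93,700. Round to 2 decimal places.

Periodic rate i = 0.0487/4 = 0.012175.
(1+i)^n = 93700/15600 = 6.00641, so n = ln 6.00641 / ln 1.01218 = 148.1494 quarters
= 148.1494/4 years

37.04 years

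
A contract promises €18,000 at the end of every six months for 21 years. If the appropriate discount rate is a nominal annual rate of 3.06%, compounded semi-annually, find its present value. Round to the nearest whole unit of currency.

Periodic rate i = 0.0306/2 = 0.0153; n = 21 × 2 = 42 periods.
PV = 18000 × [1 − (1+0.0153)^(−42)] / 0.0153 = 18000 × 30.817726 = 554,719.0698

€554,719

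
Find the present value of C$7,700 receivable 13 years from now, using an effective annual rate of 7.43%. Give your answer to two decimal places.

C$3,032.90

PV = 7,700 / (1 + 0.0743)^13 = 7,700 / 2.538823 = 3,032.9010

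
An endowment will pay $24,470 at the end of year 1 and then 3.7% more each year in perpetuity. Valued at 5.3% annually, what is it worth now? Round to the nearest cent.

PV = PMT / (i − g) = 24470 / (0.053 − 0.037) = 24470 / 0.016000 = 1,529,375.0000

$1,529,375.00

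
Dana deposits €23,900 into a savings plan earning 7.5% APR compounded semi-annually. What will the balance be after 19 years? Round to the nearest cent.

Periodic rate i = 0.075/2 = 0.0375; n = 19 × 2 = 38 periods.
FV = PV·(1+i)^n = 23,900 × 4.050867 = 96,815.7258

€96,815.73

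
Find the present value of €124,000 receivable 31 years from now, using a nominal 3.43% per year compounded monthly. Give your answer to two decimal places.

€42,883.98

i = 0.0343/12 = 0.00285833 per month; n = 31·12 = 372.
PV = FV·(1+i)^(−n) = 124,000 × 0.345839 = 42,883.9791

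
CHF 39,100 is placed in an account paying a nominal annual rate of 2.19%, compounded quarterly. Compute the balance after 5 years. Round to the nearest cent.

CHF 43,611.63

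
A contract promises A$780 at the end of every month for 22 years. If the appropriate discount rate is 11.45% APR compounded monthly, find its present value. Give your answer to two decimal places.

A$75,083.74

With 12 periods per year: i = 0.00954167, n = 264.
Annuity factor a(264|0.00954167) = 96.261205; PV = 780 × 96.261205 = 75,083.7400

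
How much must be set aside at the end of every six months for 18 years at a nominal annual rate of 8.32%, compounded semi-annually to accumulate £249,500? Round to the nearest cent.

Periodic rate i = 0.0832/2 = 0.0416; n = 18 × 2 = 36 periods.
FV-annuity factor = 80.227279; PMT = 249500 / 80.227279 = 3,109.9148

£3,109.91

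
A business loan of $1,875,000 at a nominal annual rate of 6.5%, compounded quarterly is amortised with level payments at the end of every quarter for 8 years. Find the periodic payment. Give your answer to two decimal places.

$75,606.85

Periodic rate i = 0.065/4 = 0.01625; n = 8 × 4 = 32 periods.
Annuity-PV factor = 24.799341; PMT = 1.875e+06 / 24.799341 = 75,606.8487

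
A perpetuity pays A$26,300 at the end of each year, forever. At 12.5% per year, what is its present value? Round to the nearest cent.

PV = PMT / i = 26300 / 0.125 = 210,400.0000

A$210,400.00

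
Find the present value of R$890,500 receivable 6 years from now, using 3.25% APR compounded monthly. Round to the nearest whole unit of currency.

R$732,927

Periodic rate i = 0.0325/12 = 0.00270833; n = 6 × 12 = 72 periods.
PV = 890,500 / (1 + 0.00270833)^72 = 890,500 / 1.214991 = 732,927.4275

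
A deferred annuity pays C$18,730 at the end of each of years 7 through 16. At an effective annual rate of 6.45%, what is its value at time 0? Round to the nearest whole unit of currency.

PV at t=6 (ordinary 10-year annuity): 18730 × a(10|0.0645) = 18730 × 7.205681 = 134,962.4076
Discount back 6 years: 134,962.4076 × (1+0.0645)^(−6) = 134,962.4076 × 0.687268 = 92,755.3188

C$92,755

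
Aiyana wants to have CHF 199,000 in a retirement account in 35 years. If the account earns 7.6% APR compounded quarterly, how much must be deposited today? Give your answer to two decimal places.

CHF 14,271.42

i = 0.076/4 = 0.019 per quarter; n = 35·4 = 140.
Discount factor = (1+0.019)^(−140) = 0.071716; PV = 199,000 × 0.071716 = 14,271.4242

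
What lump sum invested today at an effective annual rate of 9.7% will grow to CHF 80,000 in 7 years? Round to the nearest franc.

CHF 41,845

Discount factor = (1+0.097)^(−7) = 0.523063; PV = 80,000 × 0.523063 = 41,845.0021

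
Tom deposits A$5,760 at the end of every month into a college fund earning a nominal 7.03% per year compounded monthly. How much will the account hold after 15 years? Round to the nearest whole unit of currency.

With 12 periods per year: i = 0.00585833, n = 180.
FV = PMT · [(1+i)^n − 1] / i = 5760 · 317.790219 = 1,830,471.6639

A$1,830,472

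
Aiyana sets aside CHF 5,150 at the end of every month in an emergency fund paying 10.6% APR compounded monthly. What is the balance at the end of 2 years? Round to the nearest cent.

CHF 137,008.12

Periodic rate i = 0.106/12 = 0.00883333; n = 2 × 12 = 24 periods.
FV = 5150 × [(1+0.00883333)^24 − 1] / 0.00883333 = 5150 × 26.603518 = 137,008.1194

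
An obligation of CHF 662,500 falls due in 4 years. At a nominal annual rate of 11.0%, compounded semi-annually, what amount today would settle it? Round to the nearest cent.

CHF 431,684.25

Periodic rate i = 0.11/2 = 0.055; n = 4 × 2 = 8 periods.
PV = FV·(1+i)^(−n) = 662,500 × 0.651599 = 431,684.2518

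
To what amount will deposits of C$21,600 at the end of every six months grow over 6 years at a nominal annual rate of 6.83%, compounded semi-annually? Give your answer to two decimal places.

i = 0.0683/2 = 0.03415 per half-year; n = 6·2 = 12.
FV = 21600 × [(1+0.03415)^12 − 1] / 0.03415 = 21600 × 14.531304 = 313,876.1760

C$313,876.18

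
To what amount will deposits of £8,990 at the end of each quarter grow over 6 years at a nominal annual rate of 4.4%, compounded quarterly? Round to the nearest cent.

Periodic rate i = 0.044/4 = 0.011; n = 6 × 4 = 24 periods.
FV = 8990 × [(1+0.011)^24 − 1] / 0.011 = 8990 × 27.295692 = 245,388.2694

£245,388.27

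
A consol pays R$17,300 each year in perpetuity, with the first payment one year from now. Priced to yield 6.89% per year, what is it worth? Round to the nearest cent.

PV = PMT / i = 17300 / 0.0689 = 251,088.5341

R$251,088.53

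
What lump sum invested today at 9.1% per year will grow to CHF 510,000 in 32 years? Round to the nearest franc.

PV = 510,000 / (1 + 0.091)^32 = 510,000 / 16.232747 = 31,417.9726

CHF 31,418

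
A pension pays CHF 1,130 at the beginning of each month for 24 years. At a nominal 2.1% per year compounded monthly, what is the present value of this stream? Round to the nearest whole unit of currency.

Periodic rate i = 0.021/12 = 0.00175; n = 24 × 12 = 288 periods.
Annuity factor a(288|0.00175) × (1+i) = 226.466743; PV = 1130 × 226.466743 = 255,907.4191
(annuity-due: payments at period start, so ×(1+i).)

CHF 255,907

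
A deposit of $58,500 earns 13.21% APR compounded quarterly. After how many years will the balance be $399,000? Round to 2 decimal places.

14.77 years

Periodic rate i = 0.1321/4 = 0.033025.
(1+i)^n = 399000/58500 = 6.82051, so n = ln 6.82051 / ln 1.03303 = 59.0906 quarters
= 59.0906/4 years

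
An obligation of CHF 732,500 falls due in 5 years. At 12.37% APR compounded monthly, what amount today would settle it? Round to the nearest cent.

i = 0.1237/12 = 0.0103083 per month; n = 5·12 = 60.
PV = 732,500 / (1 + 0.0103083)^60 = 732,500 / 1.850274 = 395,887.2519

CHF 395,887.25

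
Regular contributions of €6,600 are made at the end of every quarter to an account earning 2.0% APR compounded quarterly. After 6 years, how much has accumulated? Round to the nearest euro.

€167,851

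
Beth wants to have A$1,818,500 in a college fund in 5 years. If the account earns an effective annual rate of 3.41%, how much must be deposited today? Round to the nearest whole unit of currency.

PV = 1,818,500 / (1 + 0.0341)^5 = 1,818,500 / 1.182531 = 1,537,802.6847

A$1,537,803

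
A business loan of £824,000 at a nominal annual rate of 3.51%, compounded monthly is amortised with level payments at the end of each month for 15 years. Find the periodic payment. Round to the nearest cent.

£5,894.68

i = 0.0351/12 = 0.002925 per month; n = 15·12 = 180.
Annuity-PV factor = 139.787075; PMT = 824000 / 139.787075 = 5,894.6794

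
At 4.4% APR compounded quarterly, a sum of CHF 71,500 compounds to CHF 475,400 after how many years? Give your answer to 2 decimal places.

43.29 years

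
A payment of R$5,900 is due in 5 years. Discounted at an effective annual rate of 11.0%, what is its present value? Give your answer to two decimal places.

R$3,501.36

Discount factor = (1+0.11)^(−5) = 0.593451; PV = 5,900 × 0.593451 = 3,501.3628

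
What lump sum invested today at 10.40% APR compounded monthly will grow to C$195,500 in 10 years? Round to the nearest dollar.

C$69,411

With 12 periods per year: i = 0.00866667, n = 120.
PV = 195,500 / (1 + 0.00866667)^120 = 195,500 / 2.816568 = 69,410.7098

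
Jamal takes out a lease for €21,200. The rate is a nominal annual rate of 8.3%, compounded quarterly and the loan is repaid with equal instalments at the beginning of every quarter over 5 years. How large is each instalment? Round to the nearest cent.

€1,279.38

Periodic rate i = 0.083/4 = 0.02075; n = 5 × 4 = 20 periods.
Annuity-PV factor × (1+i) = 16.570551; PMT = 21200 / 16.570551 = 1,279.3781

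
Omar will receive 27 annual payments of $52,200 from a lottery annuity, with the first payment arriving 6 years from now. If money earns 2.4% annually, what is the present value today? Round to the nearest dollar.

$913,523

Value one period before first payment (t=5): 52200 × [1 − (1+0.024)^(−27)] / 0.024 = 52200 × 19.703754 = 1,028,535.9737
Discount back 5 years: 1,028,535.9737 × (1+0.024)^(−5) = 1,028,535.9737 × 0.888178 = 913,523.4557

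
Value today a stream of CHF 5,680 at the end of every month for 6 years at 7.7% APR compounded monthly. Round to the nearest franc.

CHF 326,679

With 12 periods per year: i = 0.00641667, n = 72.
Annuity factor a(72|0.00641667) = 57.513834; PV = 5680 × 57.513834 = 326,678.5745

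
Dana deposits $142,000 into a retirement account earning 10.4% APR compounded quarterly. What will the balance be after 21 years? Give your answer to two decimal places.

$1,226,497.45

i = 0.104/4 = 0.026 per quarter; n = 21·4 = 84.
142,000 × (1+0.026)^84 = 142,000 × 8.637306 = 1,226,497.4498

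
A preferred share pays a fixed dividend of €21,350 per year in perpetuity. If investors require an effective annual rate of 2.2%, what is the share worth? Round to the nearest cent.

€970,454.55

PV = C/r = 21350/0.022 = 970,454.5455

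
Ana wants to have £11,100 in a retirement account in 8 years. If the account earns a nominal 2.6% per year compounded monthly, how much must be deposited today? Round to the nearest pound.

£9,018

i = 0.026/12 = 0.00216667 per month; n = 8·12 = 96.
PV = FV·(1+i)^(−n) = 11,100 × 0.812390 = 9,017.5269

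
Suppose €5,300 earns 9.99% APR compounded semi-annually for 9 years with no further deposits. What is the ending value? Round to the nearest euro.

€12,744

With 2 periods per year: i = 0.04995, n = 18.
5,300 × (1+0.04995)^18 = 5,300 × 2.404557 = 12,744.1534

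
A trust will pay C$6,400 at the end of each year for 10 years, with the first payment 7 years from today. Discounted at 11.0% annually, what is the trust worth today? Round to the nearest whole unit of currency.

C$20,151

Value one period before first payment (t=6): 6400 × [1 − (1+0.11)^(−10)] / 0.11 = 6400 × 5.889232 = 37,691.0849
PV₀ = 37,691.0849 / (1+0.11)^6 = 37,691.0849 / 1.870415 = 20,151.1931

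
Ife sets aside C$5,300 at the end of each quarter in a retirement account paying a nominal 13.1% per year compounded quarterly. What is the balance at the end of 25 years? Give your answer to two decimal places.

C$3,898,718.57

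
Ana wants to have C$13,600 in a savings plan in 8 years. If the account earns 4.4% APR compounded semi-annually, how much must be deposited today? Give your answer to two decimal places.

Periodic rate i = 0.044/2 = 0.022; n = 8 × 2 = 16 periods.
PV = 13,600 / (1 + 0.022)^16 = 13,600 / 1.416493 = 9,601.1792

C$9,601.18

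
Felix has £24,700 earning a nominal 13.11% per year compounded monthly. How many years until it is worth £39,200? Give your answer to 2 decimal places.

3.54 years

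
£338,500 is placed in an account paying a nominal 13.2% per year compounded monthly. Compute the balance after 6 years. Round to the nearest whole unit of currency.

Periodic rate i = 0.132/12 = 0.011; n = 6 × 12 = 72 periods.
FV = 338,500 × (1 + 0.011)^72 = 744,118.1121

£744,118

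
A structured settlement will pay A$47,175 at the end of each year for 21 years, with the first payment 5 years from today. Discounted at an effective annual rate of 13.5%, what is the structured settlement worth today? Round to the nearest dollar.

A$195,830

PV at t=4 (ordinary 21-year annuity): 47175 × a(21|0.135) = 47175 × 6.888902 = 324,983.9603
Discount back 4 years: 324,983.9603 × (1+0.135)^(−4) = 324,983.9603 × 0.602583 = 195,829.6649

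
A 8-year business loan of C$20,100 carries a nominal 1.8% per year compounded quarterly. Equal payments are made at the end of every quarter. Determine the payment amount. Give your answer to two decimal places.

C$675.84

Periodic rate i = 0.018/4 = 0.0045; n = 8 × 4 = 32 periods.
Annuity-PV factor = 29.740555; PMT = 20100 / 29.740555 = 675.8448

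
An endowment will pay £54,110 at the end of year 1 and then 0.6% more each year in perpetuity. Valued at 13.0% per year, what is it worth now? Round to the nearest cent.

£436,370.97

PV = PMT / (i − g) = 54110 / (0.13 − 0.006) = 54110 / 0.124000 = 436,370.9677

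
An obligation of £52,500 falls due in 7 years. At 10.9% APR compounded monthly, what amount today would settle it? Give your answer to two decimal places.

£24,563.40

Periodic rate i = 0.109/12 = 0.00908333; n = 7 × 12 = 84 periods.
PV = FV·(1+i)^(−n) = 52,500 × 0.467874 = 24,563.4022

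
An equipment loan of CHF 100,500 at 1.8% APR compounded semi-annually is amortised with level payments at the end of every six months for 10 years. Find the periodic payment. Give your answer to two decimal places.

CHF 5,513.33

i = 0.018/2 = 0.009 per half-year; n = 10·2 = 20.
PMT = 100500 / ( [1 − (1+0.009)^(−20)] / 0.009 ) = 100500 / 18.228553 = 5,513.3283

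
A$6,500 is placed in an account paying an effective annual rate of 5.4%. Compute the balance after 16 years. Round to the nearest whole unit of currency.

6,500 × (1+0.054)^16 = 6,500 × 2.319796 = 15,078.6733

A$15,079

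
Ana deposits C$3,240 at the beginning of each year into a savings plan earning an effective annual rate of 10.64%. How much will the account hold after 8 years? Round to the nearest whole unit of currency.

C$41,960

FV = PMT · [(1+i)^n − 1] / i × (1+i) = 3240 · 12.950482 = 41,959.5609
(annuity-due: payments at period start, so ×(1+i).)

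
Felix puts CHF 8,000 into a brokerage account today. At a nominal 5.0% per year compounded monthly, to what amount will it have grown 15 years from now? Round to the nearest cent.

CHF 16,909.63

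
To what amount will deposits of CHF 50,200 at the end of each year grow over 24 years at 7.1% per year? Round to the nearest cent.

CHF 2,960,648.15

Accumulation factor s(24|0.071) = 58.977055; FV = 50200 × 58.977055 = 2,960,648.1453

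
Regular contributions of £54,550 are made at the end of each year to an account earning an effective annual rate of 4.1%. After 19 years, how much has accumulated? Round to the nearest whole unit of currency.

£1,524,306

FV = PMT · [(1+i)^n − 1] / i = 54550 · 27.943283 = 1,524,306.0872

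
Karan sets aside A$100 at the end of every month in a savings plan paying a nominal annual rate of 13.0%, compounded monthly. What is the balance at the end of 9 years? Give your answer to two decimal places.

A$20,324.15

Periodic rate i = 0.13/12 = 0.0108333; n = 9 × 12 = 108 periods.
Accumulation factor s(108|0.0108333) = 203.241525; FV = 100 × 203.241525 = 20,324.1525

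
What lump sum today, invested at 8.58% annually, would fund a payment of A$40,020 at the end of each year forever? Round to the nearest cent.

PV = C/r = 40020/0.0858 = 466,433.5664

A$466,433.57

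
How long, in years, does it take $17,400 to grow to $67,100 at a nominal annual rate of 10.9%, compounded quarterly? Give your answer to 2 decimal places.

12.55 years

Periodic rate i = 0.109/4 = 0.02725.
n = ln(67100/17400) / ln(1+0.02725) = ln(3.85632) / 0.026885 = 50.2026 quarters
= 50.2026/4 years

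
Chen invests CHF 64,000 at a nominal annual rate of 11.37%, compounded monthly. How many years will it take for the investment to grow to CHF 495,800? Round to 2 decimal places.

18.09 years

Periodic rate i = 0.1137/12 = 0.009475.
(1+i)^n = 495800/64000 = 7.74688, so n = ln 7.74688 / ln 1.00947 = 217.0948 months
= 217.0948/12 years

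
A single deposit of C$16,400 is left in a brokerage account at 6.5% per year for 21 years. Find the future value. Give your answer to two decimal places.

FV = PV·(1+i)^n = 16,400 × 3.752682 = 61,543.9847

C$61,543.98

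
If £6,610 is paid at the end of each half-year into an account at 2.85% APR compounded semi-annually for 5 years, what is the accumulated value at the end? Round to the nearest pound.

Periodic rate i = 0.0285/2 = 0.01425; n = 5 × 2 = 10 periods.
Accumulation factor s(10|0.01425) = 10.666236; FV = 6610 × 10.666236 = 70,503.8178

£70,504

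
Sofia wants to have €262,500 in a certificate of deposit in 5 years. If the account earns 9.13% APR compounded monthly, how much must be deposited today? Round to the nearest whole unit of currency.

Periodic rate i = 0.0913/12 = 0.00760833; n = 5 × 12 = 60 periods.
PV = 262,500 / (1 + 0.00760833)^60 = 262,500 / 1.575814 = 166,580.5416

€166,581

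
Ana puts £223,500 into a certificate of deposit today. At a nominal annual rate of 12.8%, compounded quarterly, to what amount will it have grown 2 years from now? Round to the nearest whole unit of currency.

£287,551

With 4 periods per year: i = 0.032, n = 8.
FV = 223,500 × (1 + 0.032)^8 = 287,551.1480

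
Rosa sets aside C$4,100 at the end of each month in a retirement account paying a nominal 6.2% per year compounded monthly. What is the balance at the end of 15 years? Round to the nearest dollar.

C$1,212,898

Periodic rate i = 0.062/12 = 0.00516667; n = 15 × 12 = 180 periods.
Accumulation factor s(180|0.00516667) = 295.828678; FV = 4100 × 295.828678 = 1,212,897.5807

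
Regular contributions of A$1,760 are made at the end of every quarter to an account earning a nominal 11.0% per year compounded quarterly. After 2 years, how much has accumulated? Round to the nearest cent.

A$15,512.36

With 4 periods per year: i = 0.0275, n = 8.
FV = PMT · [(1+i)^n − 1] / i = 1760 · 8.813838 = 15,512.3553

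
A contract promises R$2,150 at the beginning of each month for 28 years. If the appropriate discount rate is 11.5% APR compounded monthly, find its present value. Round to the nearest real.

R$217,308

Periodic rate i = 0.115/12 = 0.00958333; n = 28 × 12 = 336 periods.
PV = PMT · [1 − (1+i)^(−n)] / i × (1+i) = 2150 · 101.073618 = 217,308.2791
(Beginning-of-period payments → annuity-due factor ×(1+i).)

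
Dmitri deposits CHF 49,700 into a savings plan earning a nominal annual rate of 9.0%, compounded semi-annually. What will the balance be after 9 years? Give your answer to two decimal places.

CHF 109,761.39

With 2 periods per year: i = 0.045, n = 18.
FV = 49,700 × (1 + 0.045)^18 = 109,761.3947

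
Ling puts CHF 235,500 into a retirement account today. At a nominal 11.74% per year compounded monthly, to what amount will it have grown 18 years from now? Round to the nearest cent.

CHF 1,928,775.79

With 12 periods per year: i = 0.00978333, n = 216.
FV = PV·(1+i)^n = 235,500 × 8.190131 = 1,928,775.7868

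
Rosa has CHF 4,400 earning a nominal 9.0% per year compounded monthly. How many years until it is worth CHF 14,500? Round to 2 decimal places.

13.30 years

Periodic rate i = 0.09/12 = 0.0075.
n = ln(14500/4400) / ln(1+0.0075) = ln(3.29545) / 0.007472 = 159.6014 months
= 159.6014/12 years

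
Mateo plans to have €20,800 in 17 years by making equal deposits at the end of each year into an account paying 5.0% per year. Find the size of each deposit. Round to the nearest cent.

FV-annuity factor = 25.840366; PMT = 20800 / 25.840366 = 804.9421

€804.94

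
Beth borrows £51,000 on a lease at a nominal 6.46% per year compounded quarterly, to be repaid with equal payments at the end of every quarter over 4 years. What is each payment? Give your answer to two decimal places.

Periodic rate i = 0.0646/4 = 0.01615; n = 4 × 4 = 16 periods.
Annuity-PV factor = 14.001102; PMT = 51000 / 14.001102 = 3,642.5703

£3,642.57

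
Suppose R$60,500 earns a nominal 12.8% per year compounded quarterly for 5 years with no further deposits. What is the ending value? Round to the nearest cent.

R$113,592.41

With 4 periods per year: i = 0.032, n = 20.
FV = PV·(1+i)^n = 60,500 × 1.877561 = 113,592.4118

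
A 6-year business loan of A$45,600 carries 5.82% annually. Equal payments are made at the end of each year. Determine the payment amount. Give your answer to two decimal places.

Annuity-PV factor = 4.945257; PMT = 45600 / 4.945257 = 9,220.9565

A$9,220.96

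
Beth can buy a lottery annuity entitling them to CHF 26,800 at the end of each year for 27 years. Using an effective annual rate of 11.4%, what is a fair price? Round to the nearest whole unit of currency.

PV = 26800 × [1 − (1+0.114)^(−27)] / 0.114 = 26800 × 8.296381 = 222,343.0142

CHF 222,343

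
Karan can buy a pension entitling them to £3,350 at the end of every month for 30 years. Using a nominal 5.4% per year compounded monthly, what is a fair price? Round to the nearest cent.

i = 0.054/12 = 0.0045 per month; n = 30·12 = 360.
PV = PMT · [1 − (1+i)^(−n)] / i = 3350 · 178.084624 = 596,583.4908

£596,583.49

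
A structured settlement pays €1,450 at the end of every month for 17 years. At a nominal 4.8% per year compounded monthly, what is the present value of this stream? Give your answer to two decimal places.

Periodic rate i = 0.048/12 = 0.004; n = 17 × 12 = 204 periods.
PV = 1450 × [1 − (1+0.004)^(−204)] / 0.004 = 1450 × 139.270689 = 201,942.4998

€201,942.50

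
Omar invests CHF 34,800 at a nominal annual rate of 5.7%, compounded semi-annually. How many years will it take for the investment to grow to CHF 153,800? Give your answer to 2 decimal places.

26.44 years

Periodic rate i = 0.057/2 = 0.0285.
n = ln(153800/34800) / ln(1+0.0285) = ln(4.41954) / 0.028101 = 52.8811 half-years
= 52.8811/2 years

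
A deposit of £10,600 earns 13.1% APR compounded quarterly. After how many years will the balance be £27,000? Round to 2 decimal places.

Periodic rate i = 0.131/4 = 0.03275.
(1+i)^n = 27000/10600 = 2.54717, so n = ln 2.54717 / ln 1.03275 = 29.0141 quarters
= 29.0141/4 years

7.25 years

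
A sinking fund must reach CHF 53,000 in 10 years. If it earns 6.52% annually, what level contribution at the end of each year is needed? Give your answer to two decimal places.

CHF 3,923.85

PMT = 53000 / ( [(1+0.0652)^10 − 1] / 0.0652 ) = 53000 / 13.507141 = 3,923.8504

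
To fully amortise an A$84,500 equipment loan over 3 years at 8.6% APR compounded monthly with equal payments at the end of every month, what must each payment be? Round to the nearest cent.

A$2,671.37

Periodic rate i = 0.086/12 = 0.00716667; n = 3 × 12 = 36 periods.
PMT = 84500 / ( [1 − (1+0.00716667)^(−36)] / 0.00716667 ) = 84500 / 31.631661 = 2,671.3741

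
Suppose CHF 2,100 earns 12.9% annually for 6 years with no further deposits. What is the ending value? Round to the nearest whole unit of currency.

CHF 4,349

2,100 × (1+0.129)^6 = 2,100 × 2.070922 = 4,348.9353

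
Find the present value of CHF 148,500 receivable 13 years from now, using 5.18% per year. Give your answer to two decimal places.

PV = FV·(1+i)^(−n) = 148,500 × 0.518643 = 77,018.5414

CHF 77,018.54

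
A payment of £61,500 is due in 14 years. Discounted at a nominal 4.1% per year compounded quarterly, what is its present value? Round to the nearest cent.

With 4 periods per year: i = 0.01025, n = 56.
Discount factor = (1+0.01025)^(−56) = 0.564916; PV = 61,500 × 0.564916 = 34,742.3351

£34,742.34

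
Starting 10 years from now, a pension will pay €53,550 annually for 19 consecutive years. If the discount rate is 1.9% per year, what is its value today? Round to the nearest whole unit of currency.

Value one period before first payment (t=9): 53550 × [1 − (1+0.019)^(−19)] / 0.019 = 53550 × 15.824030 = 847,376.7855
Discount back 9 years: 847,376.7855 × (1+0.019)^(−9) = 847,376.7855 × 0.844175 = 715,334.0631

€715,334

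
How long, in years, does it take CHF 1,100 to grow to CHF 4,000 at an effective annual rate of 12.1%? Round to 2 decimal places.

n = ln(4000/1100) / ln(1+0.121) = ln(3.63636) / 0.114221 = 11.3025 years

11.30 years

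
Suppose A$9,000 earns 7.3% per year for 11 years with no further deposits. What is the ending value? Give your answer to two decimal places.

9,000 × (1+0.073)^11 = 9,000 × 2.170686 = 19,536.1711

A$19,536.17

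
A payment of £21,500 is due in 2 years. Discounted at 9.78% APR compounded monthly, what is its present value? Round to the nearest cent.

£17,694.36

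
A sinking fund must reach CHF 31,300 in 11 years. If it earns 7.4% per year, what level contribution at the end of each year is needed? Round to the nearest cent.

CHF 1,941.42

FV-annuity factor = 16.122199; PMT = 31300 / 16.122199 = 1,941.4225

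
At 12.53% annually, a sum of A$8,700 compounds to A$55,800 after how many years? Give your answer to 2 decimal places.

(1+i)^n = 55800/8700 = 6.41379, so n = ln 6.41379 / ln 1.1253 = 15.7430 years

15.74 years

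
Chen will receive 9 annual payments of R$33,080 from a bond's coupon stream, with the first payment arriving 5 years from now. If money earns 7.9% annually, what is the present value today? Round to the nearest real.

PV at t=4 (ordinary 9-year annuity): 33080 × a(9|0.079) = 33080 × 6.272948 = 207,509.1341
Discount back 4 years: 207,509.1341 × (1+0.079)^(−4) = 207,509.1341 × 0.737758 = 153,091.6273

R$153,092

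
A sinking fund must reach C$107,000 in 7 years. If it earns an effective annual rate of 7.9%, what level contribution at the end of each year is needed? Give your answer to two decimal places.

C$12,028.51

PMT = 107000 / ( [(1+0.079)^7 − 1] / 0.079 ) = 107000 / 8.895531 = 12,028.5117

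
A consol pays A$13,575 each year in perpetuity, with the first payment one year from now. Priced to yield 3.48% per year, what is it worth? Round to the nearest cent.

A$390,086.21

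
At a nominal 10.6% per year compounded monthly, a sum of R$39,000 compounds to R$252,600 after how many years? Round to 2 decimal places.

Periodic rate i = 0.106/12 = 0.00883333.
(1+i)^n = 252600/39000 = 6.47692, so n = ln 6.47692 / ln 1.00883 = 212.4323 months
= 212.4323/12 years

17.70 years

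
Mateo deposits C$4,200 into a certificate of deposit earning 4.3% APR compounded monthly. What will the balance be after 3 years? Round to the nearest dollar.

C$4,777

Periodic rate i = 0.043/12 = 0.00358333; n = 3 × 12 = 36 periods.
FV = 4,200 × (1 + 0.00358333)^36 = 4,777.1969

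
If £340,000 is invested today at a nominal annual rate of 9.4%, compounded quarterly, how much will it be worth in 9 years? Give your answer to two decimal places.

With 4 periods per year: i = 0.0235, n = 36.
340,000 × (1+0.0235)^36 = 340,000 × 2.307610 = 784,587.5439

£784,587.54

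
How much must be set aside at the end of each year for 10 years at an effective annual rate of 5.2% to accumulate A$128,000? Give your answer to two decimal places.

FV-annuity factor = 12.695932; PMT = 128000 / 12.695932 = 10,081.9692

A$10,081.97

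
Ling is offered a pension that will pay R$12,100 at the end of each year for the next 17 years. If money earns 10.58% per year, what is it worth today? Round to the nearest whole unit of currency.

PV = 12100 × [1 − (1+0.1058)^(−17)] / 0.1058 = 12100 × 7.741732 = 93,674.9547

R$93,675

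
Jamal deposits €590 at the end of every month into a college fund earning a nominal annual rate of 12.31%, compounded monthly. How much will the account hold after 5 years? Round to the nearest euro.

€48,587

With 12 periods per year: i = 0.0102583, n = 60.
FV = 590 × [(1+0.0102583)^60 − 1] / 0.0102583 = 590 × 82.351400 = 48,587.3257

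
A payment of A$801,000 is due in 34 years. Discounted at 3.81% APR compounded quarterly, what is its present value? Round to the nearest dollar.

A$220,653

i = 0.0381/4 = 0.009525 per quarter; n = 34·4 = 136.
PV = 801,000 / (1 + 0.009525)^136 = 801,000 / 3.630134 = 220,653.0133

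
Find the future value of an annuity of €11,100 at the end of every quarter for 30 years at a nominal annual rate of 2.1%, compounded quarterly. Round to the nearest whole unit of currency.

€1,848,983

Periodic rate i = 0.021/4 = 0.00525; n = 30 × 4 = 120 periods.
Accumulation factor s(120|0.00525) = 166.575020; FV = 11100 × 166.575020 = 1,848,982.7204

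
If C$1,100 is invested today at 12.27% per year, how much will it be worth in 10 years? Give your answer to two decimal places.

1,100 × (1+0.1227)^10 = 1,100 × 3.181539 = 3,499.6927

C$3,499.69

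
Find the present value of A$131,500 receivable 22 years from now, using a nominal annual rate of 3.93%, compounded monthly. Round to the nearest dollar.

i = 0.0393/12 = 0.003275 per month; n = 22·12 = 264.
Discount factor = (1+0.003275)^(−264) = 0.421815; PV = 131,500 × 0.421815 = 55,468.7362

A$55,469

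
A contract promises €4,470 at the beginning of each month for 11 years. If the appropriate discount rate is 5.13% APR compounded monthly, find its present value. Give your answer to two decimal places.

€452,121.42

With 12 periods per year: i = 0.004275, n = 132.
PV = 4470 × [1 − (1+0.004275)^(−132)] / 0.004275 × (1+i) = 4470 × 101.145731 = 452,121.4185
(Beginning-of-period payments → annuity-due factor ×(1+i).)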